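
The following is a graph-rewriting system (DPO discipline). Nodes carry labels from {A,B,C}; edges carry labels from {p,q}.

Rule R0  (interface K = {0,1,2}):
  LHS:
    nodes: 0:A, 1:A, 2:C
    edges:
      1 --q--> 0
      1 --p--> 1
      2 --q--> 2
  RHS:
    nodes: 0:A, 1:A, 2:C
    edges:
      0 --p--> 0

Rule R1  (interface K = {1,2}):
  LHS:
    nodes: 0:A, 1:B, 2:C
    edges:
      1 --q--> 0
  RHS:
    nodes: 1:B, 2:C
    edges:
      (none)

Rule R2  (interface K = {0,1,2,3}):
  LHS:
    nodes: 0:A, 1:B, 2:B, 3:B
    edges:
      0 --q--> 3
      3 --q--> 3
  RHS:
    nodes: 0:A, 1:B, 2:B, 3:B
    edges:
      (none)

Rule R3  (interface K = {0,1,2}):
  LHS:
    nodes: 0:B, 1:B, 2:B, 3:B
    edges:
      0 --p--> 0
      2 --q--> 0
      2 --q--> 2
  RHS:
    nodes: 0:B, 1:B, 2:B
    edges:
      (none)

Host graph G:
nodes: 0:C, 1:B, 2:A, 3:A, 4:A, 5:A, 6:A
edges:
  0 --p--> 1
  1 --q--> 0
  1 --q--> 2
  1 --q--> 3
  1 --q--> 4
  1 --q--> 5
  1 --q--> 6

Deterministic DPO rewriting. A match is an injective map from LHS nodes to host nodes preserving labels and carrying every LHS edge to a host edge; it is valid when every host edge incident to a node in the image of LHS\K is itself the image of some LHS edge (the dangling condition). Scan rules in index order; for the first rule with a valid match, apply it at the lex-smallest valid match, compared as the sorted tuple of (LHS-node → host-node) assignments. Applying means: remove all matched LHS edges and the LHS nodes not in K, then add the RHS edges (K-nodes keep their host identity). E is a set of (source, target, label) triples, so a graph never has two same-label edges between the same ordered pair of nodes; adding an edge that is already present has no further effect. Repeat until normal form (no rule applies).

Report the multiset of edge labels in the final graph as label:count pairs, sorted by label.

start.  V:7 E:7  edges: 0-p->1 1-q->0 1-q->2 1-q->3 1-q->4 1-q->5 1-q->6
1. fire R1 via {0↦2, 1↦1, 2↦0}  →  V:6 E:6  edges: 0-p->1 1-q->0 1-q->3 1-q->4 1-q->5 1-q->6
2. fire R1 via {0↦3, 1↦1, 2↦0}  →  V:5 E:5  edges: 0-p->1 1-q->0 1-q->4 1-q->5 1-q->6
3. fire R1 via {0↦4, 1↦1, 2↦0}  →  V:4 E:4  edges: 0-p->1 1-q->0 1-q->5 1-q->6
4. fire R1 via {0↦5, 1↦1, 2↦0}  →  V:3 E:3  edges: 0-p->1 1-q->0 1-q->6
5. fire R1 via {0↦6, 1↦1, 2↦0}  →  V:2 E:2  edges: 0-p->1 1-q->0
halt: no rule applies after step 5
NF edges: [(0, 1, 'p'), (1, 0, 'q')]

Answer: p:1 q:1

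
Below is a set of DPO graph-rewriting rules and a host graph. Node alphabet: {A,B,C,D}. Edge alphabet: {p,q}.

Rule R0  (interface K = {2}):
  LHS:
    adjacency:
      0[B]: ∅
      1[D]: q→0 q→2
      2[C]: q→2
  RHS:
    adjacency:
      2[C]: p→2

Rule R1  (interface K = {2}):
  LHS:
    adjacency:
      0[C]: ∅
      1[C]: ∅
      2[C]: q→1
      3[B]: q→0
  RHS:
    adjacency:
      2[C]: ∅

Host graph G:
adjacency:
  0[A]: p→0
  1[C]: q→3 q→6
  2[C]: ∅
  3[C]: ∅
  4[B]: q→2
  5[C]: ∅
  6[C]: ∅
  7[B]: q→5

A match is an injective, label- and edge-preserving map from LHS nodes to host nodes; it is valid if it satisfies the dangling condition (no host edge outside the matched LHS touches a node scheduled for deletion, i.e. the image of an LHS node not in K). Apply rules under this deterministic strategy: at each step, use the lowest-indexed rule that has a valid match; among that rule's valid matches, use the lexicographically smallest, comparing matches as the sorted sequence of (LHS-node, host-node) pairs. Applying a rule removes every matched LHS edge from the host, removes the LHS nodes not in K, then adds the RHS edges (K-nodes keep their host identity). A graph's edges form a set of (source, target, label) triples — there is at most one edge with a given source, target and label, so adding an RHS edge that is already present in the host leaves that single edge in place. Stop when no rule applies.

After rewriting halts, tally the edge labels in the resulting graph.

Answer: p:1

Rewrite trace:
initial: |V|=8 |E|=5  E = 0-p->0 1-q->3 1-q->6 4-q->2 7-q->5
step 1: apply R1 at {0↦2, 1↦3, 2↦1, 3↦4}  → |V|=5 |E|=3  E = 0-p->0 1-q->6 7-q->5
step 2: apply R1 at {0↦5, 1↦6, 2↦1, 3↦7}  → |V|=2 |E|=1  E = 0-p->0
halt: no rule applies after step 2
NF edges: [(0, 0, 'p')]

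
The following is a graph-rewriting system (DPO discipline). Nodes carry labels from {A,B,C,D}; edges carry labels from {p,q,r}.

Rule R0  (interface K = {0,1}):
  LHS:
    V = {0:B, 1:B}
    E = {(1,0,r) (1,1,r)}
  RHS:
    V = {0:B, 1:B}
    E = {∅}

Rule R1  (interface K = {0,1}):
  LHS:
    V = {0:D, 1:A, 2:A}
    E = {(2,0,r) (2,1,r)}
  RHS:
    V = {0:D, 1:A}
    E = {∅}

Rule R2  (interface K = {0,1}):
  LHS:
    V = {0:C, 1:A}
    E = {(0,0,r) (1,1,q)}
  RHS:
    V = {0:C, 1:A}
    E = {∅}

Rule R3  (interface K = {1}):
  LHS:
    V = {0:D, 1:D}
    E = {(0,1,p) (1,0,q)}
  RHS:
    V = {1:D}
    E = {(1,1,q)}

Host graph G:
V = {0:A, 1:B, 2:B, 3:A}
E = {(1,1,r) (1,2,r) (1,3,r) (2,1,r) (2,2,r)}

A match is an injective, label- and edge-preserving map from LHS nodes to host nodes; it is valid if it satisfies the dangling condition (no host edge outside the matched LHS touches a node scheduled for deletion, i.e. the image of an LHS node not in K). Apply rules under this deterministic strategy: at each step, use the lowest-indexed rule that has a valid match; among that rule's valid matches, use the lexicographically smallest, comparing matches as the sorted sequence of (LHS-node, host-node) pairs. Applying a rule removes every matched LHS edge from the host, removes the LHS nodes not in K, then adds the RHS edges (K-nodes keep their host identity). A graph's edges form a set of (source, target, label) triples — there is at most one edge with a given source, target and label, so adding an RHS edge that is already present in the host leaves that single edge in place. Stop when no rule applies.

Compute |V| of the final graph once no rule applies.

initial: |V|=4 |E|=5  E = 1-r->1 1-r->2 1-r->3 2-r->1 2-r->2
step 1: apply R0 at {0↦1, 1↦2}  → |V|=4 |E|=3  E = 1-r->1 1-r->2 1-r->3
step 2: apply R0 at {0↦2, 1↦1}  → |V|=4 |E|=1  E = 1-r->3
halt: no rule applies after step 2
NF nodes: {0:A, 1:B, 2:B, 3:A}

Answer: 4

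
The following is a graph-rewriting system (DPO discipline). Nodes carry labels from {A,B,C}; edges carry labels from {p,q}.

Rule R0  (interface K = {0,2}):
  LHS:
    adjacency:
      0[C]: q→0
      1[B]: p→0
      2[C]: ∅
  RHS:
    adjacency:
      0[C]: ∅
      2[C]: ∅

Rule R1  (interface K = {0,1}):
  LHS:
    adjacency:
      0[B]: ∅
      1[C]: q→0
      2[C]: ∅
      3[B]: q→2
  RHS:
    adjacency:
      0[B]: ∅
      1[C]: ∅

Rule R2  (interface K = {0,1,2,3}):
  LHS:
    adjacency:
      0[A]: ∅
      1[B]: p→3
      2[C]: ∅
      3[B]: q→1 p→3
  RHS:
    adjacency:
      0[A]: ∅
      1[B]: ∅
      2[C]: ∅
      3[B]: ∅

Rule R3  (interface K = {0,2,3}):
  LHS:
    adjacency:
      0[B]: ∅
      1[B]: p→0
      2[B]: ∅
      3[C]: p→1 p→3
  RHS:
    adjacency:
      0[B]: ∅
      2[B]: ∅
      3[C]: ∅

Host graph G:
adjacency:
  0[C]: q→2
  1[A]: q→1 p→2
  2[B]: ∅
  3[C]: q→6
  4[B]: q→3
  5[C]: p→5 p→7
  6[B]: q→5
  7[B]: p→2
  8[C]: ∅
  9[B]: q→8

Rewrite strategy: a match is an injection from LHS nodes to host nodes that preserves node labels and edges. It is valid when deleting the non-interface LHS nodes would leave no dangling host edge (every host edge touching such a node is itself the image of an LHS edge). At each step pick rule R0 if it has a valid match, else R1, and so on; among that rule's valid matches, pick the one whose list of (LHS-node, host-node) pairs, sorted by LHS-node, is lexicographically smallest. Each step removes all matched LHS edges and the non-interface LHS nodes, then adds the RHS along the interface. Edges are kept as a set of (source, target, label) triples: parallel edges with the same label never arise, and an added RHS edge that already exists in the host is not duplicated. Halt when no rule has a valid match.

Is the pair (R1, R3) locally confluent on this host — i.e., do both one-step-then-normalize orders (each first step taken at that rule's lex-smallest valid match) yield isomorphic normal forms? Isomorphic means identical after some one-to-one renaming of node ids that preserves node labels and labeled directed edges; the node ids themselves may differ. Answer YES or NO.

Answer: YES

Derivation:
branch R1-first: apply at {0↦2, 1↦0, 2↦8, 3↦9} → |E|=8, then 1 more step(s) → NF |V|=7 |E|=5 V={0:C, 1:A, 2:B, 3:C, 4:B, 5:C, 6:B} E=1-q->1 1-p->2 3-q->6 4-q->3 6-q->5
branch R3-first: apply at {0↦2, 1↦7, 2↦4, 3↦5} → |E|=7, then 1 more step(s) → NF |V|=7 |E|=5 V={0:C, 1:A, 2:B, 3:C, 4:B, 5:C, 6:B} E=1-q->1 1-p->2 3-q->6 4-q->3 6-q->5
graphs isomorphic (equal up to label-preserving node renaming)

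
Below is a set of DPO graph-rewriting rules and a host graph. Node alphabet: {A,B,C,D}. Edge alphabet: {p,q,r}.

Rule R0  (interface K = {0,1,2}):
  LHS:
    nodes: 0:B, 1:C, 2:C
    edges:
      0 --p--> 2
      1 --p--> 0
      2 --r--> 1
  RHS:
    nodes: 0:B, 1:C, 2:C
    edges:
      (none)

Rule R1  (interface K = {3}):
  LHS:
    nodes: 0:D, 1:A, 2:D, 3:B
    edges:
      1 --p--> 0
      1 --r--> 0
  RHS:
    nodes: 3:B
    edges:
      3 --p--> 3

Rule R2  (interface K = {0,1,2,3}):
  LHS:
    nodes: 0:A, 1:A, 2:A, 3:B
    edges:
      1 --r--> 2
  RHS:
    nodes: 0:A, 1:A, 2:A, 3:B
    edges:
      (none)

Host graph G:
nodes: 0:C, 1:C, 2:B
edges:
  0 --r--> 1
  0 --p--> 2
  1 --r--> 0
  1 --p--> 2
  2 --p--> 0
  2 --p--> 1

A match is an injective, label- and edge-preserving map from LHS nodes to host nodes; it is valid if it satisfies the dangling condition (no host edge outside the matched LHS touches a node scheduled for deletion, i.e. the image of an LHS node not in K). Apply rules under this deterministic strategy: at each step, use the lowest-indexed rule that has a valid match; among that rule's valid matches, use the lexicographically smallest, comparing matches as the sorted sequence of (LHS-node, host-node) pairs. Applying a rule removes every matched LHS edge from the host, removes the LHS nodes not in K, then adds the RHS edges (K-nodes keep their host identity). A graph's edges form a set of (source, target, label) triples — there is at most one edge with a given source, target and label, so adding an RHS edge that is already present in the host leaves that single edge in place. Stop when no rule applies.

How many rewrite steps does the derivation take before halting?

initial: |V|=3 |E|=6  E = 0-r->1 0-p->2 1-r->0 1-p->2 2-p->0 2-p->1
step 1: apply R0 at {0↦2, 1↦0, 2↦1}  → |V|=3 |E|=3  E = 0-r->1 1-p->2 2-p->0
step 2: apply R0 at {0↦2, 1↦1, 2↦0}  → |V|=3 |E|=0  E = ∅
final graph: no rule applies after step 2

Answer: 2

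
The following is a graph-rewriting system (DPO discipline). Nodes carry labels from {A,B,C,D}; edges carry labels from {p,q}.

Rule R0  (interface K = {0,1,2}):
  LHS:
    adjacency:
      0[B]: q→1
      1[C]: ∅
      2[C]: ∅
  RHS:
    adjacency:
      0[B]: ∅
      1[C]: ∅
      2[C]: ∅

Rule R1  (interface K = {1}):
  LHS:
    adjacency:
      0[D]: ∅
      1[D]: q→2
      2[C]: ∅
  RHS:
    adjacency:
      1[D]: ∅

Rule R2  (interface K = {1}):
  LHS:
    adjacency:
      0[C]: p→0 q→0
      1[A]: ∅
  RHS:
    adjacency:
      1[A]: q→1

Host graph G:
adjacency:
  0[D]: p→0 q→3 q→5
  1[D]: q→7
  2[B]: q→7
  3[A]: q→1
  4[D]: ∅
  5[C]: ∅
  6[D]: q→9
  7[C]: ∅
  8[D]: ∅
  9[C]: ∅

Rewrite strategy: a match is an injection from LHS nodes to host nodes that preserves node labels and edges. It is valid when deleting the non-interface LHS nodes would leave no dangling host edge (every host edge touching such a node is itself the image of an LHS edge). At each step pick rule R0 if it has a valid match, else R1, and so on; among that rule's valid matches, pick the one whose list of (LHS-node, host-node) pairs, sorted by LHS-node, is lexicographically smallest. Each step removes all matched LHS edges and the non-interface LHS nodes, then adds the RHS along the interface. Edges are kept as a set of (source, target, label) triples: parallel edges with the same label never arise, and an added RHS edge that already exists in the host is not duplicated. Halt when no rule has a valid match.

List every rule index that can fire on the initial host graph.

Answer: [R0,R1]

Steps:
R0: 2 valid matches — {0↦2, 1↦7, 2↦5}, {0↦2, 1↦7, 2↦9}
R1: 4 valid matches — {0↦4, 1↦0, 2↦5}, {0↦4, 1↦6, 2↦9}, {0↦8, 1↦0, 2↦5} (+1 more)
R2: no valid match — LHS pattern not found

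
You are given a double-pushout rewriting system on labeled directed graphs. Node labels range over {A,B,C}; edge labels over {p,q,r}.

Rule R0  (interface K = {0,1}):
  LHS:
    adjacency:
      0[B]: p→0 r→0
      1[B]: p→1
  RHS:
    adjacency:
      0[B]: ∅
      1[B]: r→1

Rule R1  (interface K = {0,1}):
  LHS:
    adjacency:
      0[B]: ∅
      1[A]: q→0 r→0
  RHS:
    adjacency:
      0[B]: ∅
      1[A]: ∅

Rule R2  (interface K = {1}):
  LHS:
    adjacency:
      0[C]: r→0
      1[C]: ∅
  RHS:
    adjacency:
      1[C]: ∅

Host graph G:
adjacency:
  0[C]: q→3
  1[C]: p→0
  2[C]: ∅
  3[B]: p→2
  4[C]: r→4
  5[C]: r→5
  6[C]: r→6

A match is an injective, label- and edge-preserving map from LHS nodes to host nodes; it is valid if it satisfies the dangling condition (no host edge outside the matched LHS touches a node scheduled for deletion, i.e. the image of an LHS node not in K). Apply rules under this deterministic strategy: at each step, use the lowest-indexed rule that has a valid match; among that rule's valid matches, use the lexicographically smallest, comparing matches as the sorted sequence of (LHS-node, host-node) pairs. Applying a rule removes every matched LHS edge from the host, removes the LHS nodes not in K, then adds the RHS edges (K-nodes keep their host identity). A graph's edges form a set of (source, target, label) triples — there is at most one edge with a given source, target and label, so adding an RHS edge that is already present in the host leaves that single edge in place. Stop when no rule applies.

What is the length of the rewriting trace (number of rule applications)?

start.  V:7 E:6  edges: 0-q->3 1-p->0 3-p->2 4-r->4 5-r->5 6-r->6
1. fire R2 via {0↦4, 1↦0}  →  V:6 E:5  edges: 0-q->3 1-p->0 3-p->2 5-r->5 6-r->6
2. fire R2 via {0↦5, 1↦0}  →  V:5 E:4  edges: 0-q->3 1-p->0 3-p->2 6-r->6
3. fire R2 via {0↦6, 1↦0}  →  V:4 E:3  edges: 0-q->3 1-p->0 3-p->2
halt: no rule applies after step 3

Answer: 3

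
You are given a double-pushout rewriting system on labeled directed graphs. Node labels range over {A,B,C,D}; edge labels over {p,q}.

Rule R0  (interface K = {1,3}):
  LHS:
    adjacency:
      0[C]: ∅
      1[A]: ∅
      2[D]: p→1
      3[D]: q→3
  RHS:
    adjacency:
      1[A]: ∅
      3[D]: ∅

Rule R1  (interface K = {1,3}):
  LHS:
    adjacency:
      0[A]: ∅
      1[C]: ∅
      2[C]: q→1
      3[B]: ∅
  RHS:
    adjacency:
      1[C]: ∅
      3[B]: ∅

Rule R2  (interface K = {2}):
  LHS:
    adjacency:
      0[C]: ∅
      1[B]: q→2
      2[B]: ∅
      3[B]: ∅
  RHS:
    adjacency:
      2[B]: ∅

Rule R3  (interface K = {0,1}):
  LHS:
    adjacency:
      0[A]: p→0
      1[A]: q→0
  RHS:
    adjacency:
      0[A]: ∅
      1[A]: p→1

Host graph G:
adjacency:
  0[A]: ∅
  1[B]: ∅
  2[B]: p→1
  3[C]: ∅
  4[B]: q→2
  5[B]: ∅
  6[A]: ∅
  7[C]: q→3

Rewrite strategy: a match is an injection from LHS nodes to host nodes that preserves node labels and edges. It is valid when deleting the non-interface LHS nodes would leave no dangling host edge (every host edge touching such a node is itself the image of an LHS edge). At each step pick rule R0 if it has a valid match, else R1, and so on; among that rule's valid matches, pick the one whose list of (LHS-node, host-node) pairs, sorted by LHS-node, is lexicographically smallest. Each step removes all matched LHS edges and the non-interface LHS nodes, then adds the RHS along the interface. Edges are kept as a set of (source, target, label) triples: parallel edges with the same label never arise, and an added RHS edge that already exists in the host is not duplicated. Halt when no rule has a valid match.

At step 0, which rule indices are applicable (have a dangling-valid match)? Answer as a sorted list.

Answer: [R1]

Derivation:
R0: no valid match — LHS pattern not found
R1: 8 valid matches — {0↦0, 1↦3, 2↦7, 3↦1}, {0↦0, 1↦3, 2↦7, 3↦2}, {0↦0, 1↦3, 2↦7, 3↦4} (+5 more)
R2: no valid match — 4 raw matches, all fail dangling condition
R3: no valid match — LHS pattern not found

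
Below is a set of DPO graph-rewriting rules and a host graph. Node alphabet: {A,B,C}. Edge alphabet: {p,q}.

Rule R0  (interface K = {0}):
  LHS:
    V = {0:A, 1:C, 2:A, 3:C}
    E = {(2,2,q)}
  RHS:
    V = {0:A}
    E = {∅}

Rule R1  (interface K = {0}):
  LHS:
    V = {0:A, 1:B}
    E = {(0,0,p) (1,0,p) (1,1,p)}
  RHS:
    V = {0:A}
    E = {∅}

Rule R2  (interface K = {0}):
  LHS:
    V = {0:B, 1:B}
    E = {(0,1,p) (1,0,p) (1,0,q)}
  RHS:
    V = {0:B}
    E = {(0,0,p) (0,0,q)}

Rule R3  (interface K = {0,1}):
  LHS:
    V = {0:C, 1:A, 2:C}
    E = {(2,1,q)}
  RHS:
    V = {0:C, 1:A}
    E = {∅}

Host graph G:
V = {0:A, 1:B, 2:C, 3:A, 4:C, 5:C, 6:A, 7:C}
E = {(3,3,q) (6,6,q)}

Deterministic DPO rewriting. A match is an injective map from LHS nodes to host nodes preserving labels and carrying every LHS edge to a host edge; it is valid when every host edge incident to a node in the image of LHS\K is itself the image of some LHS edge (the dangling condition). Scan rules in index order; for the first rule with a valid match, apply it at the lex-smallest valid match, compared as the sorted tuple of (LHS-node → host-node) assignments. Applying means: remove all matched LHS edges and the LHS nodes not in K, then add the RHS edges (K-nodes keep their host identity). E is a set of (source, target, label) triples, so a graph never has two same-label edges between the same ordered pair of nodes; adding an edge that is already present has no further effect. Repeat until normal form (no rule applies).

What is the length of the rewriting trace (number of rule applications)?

start.  V:8 E:2  edges: 3-q->3 6-q->6
1. fire R0 via {0↦0, 1↦2, 2↦3, 3↦4}  →  V:5 E:1  edges: 6-q->6
2. fire R0 via {0↦0, 1↦5, 2↦6, 3↦7}  →  V:2 E:0  edges: ∅
final graph: no rule applies after step 2

Answer: 2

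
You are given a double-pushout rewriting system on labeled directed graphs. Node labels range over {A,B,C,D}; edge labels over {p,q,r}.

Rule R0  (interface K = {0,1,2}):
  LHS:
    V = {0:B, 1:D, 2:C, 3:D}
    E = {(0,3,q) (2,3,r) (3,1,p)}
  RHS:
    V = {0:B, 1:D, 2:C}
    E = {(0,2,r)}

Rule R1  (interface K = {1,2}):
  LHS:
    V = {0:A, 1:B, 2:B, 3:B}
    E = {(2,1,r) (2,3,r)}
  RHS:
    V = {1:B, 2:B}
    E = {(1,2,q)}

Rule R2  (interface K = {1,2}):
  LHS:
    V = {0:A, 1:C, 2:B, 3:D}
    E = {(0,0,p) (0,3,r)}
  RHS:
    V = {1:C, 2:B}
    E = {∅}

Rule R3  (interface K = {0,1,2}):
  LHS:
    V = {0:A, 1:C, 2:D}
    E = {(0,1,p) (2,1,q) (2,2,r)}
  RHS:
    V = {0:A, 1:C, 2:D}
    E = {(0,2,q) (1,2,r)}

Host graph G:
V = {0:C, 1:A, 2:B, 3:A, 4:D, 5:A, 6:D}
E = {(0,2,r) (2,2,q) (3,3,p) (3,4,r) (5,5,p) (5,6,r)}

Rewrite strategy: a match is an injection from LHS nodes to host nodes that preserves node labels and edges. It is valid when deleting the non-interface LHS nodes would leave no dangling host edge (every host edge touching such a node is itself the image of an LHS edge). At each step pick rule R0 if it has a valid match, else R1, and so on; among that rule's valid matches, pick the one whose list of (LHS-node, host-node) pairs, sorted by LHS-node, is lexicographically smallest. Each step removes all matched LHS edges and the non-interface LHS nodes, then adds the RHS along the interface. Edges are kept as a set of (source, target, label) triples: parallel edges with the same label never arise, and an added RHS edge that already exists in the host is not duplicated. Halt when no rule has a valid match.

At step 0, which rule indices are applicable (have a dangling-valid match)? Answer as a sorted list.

R0: no valid match — LHS pattern not found
R1: no valid match — LHS pattern not found
R2: 2 valid matches — {0↦3, 1↦0, 2↦2, 3↦4}, {0↦5, 1↦0, 2↦2, 3↦6}
R3: no valid match — LHS pattern not found

Answer: [R2]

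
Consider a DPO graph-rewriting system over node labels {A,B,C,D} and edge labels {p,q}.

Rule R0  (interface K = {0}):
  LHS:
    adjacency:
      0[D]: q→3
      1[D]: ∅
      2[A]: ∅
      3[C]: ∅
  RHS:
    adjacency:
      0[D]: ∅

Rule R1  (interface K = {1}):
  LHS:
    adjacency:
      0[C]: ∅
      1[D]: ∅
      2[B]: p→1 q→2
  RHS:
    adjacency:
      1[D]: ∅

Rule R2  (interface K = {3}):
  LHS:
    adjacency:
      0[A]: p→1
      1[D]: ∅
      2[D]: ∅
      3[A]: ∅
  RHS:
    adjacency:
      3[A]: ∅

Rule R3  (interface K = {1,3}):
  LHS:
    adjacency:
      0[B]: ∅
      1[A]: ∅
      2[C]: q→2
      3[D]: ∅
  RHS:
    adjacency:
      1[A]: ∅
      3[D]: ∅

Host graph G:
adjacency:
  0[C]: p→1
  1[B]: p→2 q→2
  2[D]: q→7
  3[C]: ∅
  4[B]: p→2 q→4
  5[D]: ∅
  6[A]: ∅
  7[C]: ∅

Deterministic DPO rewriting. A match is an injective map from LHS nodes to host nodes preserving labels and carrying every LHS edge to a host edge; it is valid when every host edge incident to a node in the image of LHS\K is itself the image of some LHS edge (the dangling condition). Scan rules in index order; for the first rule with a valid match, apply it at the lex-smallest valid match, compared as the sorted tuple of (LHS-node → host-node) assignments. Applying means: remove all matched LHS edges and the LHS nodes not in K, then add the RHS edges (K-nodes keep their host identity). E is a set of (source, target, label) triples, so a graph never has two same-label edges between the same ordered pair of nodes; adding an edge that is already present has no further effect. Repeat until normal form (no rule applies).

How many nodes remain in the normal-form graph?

initial: |V|=8 |E|=6  E = 0-p->1 1-p->2 1-q->2 2-q->7 4-p->2 4-q->4
step 1: apply R0 at {0↦2, 1↦5, 2↦6, 3↦7}  → |V|=5 |E|=5  E = 0-p->1 1-p->2 1-q->2 4-p->2 4-q->4
step 2: apply R1 at {0↦3, 1↦2, 2↦4}  → |V|=3 |E|=3  E = 0-p->1 1-p->2 1-q->2
halt: no rule applies after step 2
NF nodes: {0:C, 1:B, 2:D}

Answer: 3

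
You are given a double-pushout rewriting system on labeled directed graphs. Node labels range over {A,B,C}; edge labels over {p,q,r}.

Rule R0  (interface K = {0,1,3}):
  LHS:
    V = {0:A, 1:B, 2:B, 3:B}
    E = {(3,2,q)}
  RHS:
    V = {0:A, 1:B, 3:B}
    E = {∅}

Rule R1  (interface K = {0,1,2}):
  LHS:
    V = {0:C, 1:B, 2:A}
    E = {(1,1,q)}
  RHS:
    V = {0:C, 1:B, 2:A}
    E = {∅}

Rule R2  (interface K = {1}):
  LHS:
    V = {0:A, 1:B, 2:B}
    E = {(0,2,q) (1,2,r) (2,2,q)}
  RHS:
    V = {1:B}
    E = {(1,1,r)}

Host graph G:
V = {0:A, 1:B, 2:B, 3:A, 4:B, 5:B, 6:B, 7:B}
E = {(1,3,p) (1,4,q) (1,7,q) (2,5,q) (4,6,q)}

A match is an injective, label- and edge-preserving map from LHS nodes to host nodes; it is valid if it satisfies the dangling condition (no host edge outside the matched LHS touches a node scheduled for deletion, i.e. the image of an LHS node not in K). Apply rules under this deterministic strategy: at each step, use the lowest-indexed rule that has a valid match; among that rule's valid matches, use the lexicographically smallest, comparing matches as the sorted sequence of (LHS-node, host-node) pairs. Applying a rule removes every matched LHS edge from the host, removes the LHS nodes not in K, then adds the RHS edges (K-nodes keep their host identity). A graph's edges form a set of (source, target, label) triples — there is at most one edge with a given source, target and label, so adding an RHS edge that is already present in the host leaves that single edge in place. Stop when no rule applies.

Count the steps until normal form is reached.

Answer: 4

Steps:
[0] host  ⇒  8 nodes, 5 edges  {1-p->3 1-q->4 1-q->7 2-q->5 4-q->6}
[1] R0 @ {0↦0, 1↦1, 2↦5, 3↦2}  ⇒  7 nodes, 4 edges  {1-p->3 1-q->4 1-q->7 4-q->6}
[2] R0 @ {0↦0, 1↦1, 2↦6, 3↦4}  ⇒  6 nodes, 3 edges  {1-p->3 1-q->4 1-q->7}
[3] R0 @ {0↦0, 1↦2, 2↦4, 3↦1}  ⇒  5 nodes, 2 edges  {1-p->3 1-q->7}
[4] R0 @ {0↦0, 1↦2, 2↦7, 3↦1}  ⇒  4 nodes, 1 edges  {1-p->3}
normal form: no rule applies after step 4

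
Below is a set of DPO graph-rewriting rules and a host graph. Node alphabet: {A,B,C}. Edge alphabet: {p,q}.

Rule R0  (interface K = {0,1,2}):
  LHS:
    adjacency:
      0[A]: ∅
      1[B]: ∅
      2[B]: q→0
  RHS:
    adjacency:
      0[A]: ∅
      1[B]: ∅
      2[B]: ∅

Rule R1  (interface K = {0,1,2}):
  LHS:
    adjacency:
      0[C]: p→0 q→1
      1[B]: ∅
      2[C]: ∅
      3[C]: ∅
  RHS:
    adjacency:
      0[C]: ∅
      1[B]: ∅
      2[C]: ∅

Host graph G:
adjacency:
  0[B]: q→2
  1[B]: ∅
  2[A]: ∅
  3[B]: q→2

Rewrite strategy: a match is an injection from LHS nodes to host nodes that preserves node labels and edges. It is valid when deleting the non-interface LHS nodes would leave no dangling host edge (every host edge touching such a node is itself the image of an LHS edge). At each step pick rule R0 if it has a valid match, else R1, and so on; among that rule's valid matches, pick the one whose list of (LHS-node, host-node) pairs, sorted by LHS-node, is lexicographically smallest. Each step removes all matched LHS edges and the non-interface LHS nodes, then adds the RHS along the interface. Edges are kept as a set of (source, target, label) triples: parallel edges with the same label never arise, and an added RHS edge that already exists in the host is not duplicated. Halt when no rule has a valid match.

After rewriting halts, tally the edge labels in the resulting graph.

Answer: (no edges)

Derivation:
initial: |V|=4 |E|=2  E = 0-q->2 3-q->2
step 1: apply R0 at {0↦2, 1↦0, 2↦3}  → |V|=4 |E|=1  E = 0-q->2
step 2: apply R0 at {0↦2, 1↦1, 2↦0}  → |V|=4 |E|=0  E = ∅
final graph: no rule applies after step 2
NF edges: []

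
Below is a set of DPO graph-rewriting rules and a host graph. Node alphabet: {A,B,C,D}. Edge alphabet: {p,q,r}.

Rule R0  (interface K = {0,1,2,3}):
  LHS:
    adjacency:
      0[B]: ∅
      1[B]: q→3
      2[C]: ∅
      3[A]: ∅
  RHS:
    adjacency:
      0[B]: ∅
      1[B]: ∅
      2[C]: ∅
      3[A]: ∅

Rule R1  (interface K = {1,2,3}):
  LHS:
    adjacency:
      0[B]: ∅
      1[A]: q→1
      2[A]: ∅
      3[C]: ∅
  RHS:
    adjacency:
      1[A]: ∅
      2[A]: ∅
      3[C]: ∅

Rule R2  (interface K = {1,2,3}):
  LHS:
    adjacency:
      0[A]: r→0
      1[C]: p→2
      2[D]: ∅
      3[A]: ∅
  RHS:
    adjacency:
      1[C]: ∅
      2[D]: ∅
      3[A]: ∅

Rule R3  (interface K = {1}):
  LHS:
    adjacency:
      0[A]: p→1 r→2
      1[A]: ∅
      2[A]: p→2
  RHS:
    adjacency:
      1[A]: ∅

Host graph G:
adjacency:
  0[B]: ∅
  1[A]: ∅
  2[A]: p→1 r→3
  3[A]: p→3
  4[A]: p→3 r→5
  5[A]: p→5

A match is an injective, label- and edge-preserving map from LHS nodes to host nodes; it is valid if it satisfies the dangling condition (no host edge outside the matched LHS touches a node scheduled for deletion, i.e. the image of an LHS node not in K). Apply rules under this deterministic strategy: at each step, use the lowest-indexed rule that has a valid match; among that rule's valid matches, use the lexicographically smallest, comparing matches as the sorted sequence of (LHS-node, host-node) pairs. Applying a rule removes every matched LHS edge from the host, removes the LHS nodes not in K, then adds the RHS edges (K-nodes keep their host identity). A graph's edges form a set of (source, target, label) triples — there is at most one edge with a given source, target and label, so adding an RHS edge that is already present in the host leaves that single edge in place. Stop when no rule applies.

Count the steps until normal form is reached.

Answer: 2

Derivation:
start.  V:6 E:6  edges: 2-p->1 2-r->3 3-p->3 4-p->3 4-r->5 5-p->5
1. fire R3 via {0↦4, 1↦3, 2↦5}  →  V:4 E:3  edges: 2-p->1 2-r->3 3-p->3
2. fire R3 via {0↦2, 1↦1, 2↦3}  →  V:2 E:0  edges: ∅
normal form: no rule applies after step 2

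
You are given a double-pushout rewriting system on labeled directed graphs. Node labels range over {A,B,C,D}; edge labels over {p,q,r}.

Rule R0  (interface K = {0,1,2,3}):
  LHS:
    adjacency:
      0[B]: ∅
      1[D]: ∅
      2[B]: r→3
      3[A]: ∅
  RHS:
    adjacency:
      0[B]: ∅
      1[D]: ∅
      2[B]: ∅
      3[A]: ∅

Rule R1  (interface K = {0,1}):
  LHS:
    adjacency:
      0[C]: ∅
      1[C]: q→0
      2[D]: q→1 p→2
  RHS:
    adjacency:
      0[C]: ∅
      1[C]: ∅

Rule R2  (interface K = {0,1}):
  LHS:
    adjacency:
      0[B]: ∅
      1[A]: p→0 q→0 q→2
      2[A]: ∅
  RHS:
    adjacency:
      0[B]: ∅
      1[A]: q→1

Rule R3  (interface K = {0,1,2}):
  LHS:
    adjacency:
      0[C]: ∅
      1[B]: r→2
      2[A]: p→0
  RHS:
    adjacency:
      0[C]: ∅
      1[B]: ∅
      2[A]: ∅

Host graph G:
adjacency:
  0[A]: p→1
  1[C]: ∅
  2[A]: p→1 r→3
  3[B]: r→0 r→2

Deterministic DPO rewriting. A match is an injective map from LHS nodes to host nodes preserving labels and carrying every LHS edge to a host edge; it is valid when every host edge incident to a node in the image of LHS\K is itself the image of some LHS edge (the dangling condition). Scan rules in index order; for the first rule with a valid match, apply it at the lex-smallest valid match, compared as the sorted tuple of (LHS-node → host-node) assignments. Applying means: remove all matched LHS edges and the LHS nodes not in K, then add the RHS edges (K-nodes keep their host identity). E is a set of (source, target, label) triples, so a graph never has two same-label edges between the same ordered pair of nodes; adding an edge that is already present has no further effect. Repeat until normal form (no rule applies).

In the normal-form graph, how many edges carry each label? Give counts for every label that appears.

[0] host  ⇒  4 nodes, 5 edges  {0-p->1 2-p->1 2-r->3 3-r->0 3-r->2}
[1] R3 @ {0↦1, 1↦3, 2↦0}  ⇒  4 nodes, 3 edges  {2-p->1 2-r->3 3-r->2}
[2] R3 @ {0↦1, 1↦3, 2↦2}  ⇒  4 nodes, 1 edges  {2-r->3}
normal form: no rule applies after step 2
NF edges: [(2, 3, 'r')]

Answer: r:1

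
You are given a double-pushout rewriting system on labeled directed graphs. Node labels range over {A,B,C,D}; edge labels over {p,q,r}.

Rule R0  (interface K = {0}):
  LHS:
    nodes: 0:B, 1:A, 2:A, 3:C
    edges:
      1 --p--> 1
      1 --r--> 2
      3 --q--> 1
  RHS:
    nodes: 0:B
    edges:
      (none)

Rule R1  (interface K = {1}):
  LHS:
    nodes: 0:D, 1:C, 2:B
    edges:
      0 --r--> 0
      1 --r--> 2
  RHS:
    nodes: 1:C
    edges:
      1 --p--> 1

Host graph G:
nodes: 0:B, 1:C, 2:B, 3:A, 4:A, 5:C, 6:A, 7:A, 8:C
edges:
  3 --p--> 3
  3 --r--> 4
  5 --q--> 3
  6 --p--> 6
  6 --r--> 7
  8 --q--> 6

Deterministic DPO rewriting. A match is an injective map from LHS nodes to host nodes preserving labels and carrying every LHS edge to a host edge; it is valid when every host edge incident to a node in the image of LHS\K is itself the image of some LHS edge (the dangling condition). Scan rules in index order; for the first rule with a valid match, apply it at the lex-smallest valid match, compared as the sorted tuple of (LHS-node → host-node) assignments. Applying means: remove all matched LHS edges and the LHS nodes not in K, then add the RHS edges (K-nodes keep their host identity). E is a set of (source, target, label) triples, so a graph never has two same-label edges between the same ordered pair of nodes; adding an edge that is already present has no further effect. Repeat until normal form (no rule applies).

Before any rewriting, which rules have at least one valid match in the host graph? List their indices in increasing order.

Answer: [R0]

Derivation:
R0: 4 valid matches — {0↦0, 1↦3, 2↦4, 3↦5}, {0↦0, 1↦6, 2↦7, 3↦8}, {0↦2, 1↦3, 2↦4, 3↦5} (+1 more)
R1: no valid match — LHS pattern not found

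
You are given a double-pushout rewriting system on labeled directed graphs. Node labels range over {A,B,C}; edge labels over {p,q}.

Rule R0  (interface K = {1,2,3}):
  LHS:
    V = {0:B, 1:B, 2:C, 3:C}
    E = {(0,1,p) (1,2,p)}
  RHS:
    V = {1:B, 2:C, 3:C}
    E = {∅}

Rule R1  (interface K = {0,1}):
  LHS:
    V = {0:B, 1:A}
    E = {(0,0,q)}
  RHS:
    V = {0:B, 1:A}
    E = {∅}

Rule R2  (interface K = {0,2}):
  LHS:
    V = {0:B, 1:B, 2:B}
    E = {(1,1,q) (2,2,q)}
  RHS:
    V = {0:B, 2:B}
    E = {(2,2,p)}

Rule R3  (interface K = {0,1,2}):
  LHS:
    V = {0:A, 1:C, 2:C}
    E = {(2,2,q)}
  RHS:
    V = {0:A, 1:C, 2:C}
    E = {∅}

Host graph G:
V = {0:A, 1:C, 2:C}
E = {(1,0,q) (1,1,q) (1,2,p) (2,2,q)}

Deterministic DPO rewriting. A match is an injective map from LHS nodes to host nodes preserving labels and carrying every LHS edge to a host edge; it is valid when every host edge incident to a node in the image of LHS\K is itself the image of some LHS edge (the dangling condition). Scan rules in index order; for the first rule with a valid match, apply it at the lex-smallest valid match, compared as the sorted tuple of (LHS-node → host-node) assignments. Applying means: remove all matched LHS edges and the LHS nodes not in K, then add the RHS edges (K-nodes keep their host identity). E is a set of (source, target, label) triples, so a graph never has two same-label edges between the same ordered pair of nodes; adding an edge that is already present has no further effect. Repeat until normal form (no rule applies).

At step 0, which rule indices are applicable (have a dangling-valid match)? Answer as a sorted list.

Answer: [R3]

Derivation:
R0: no valid match — LHS pattern not found
R1: no valid match — LHS pattern not found
R2: no valid match — LHS pattern not found
R3: 2 valid matches — {0↦0, 1↦1, 2↦2}, {0↦0, 1↦2, 2↦1}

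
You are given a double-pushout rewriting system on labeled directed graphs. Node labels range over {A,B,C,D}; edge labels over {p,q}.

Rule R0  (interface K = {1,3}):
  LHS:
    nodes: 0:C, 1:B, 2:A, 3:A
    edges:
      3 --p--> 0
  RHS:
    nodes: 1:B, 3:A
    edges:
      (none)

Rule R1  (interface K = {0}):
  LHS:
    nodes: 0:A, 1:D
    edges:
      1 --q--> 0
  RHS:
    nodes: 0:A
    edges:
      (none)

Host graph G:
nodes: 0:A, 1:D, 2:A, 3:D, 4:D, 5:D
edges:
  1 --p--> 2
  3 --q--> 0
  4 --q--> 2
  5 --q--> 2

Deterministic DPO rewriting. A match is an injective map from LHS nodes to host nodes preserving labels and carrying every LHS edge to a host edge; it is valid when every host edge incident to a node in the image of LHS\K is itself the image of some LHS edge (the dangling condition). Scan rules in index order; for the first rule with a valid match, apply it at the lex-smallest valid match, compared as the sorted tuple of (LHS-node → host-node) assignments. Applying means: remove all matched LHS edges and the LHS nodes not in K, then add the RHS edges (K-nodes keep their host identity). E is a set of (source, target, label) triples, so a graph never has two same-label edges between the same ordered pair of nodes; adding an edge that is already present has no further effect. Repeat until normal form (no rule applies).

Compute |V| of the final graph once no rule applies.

[0] host  ⇒  6 nodes, 4 edges  {1-p->2 3-q->0 4-q->2 5-q->2}
[1] R1 @ {0↦0, 1↦3}  ⇒  5 nodes, 3 edges  {1-p->2 4-q->2 5-q->2}
[2] R1 @ {0↦2, 1↦4}  ⇒  4 nodes, 2 edges  {1-p->2 5-q->2}
[3] R1 @ {0↦2, 1↦5}  ⇒  3 nodes, 1 edges  {1-p->2}
final graph: no rule applies after step 3
NF nodes: {0:A, 1:D, 2:A}

Answer: 3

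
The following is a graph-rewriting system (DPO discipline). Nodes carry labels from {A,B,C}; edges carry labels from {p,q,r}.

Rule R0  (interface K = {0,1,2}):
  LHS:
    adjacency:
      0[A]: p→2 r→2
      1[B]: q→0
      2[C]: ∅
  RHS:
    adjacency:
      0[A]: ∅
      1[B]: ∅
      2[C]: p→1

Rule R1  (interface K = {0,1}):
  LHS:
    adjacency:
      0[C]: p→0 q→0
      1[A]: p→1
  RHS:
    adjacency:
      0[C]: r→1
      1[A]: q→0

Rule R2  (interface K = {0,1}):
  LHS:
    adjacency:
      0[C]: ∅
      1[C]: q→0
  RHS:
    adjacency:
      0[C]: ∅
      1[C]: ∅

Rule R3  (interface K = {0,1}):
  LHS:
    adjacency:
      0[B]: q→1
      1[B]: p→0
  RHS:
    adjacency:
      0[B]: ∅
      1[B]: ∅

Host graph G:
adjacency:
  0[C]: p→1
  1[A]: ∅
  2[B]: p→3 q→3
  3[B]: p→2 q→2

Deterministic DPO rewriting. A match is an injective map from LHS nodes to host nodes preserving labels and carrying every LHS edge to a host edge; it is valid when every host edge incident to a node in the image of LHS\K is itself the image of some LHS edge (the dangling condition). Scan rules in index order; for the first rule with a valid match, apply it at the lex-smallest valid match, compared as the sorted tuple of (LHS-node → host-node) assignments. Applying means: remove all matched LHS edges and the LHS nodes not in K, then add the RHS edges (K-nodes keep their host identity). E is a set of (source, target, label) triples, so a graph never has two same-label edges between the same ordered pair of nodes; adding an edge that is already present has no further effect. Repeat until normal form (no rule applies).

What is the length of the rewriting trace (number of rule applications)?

Answer: 2

Derivation:
[0] host  ⇒  4 nodes, 5 edges  {0-p->1 2-p->3 2-q->3 3-p->2 3-q->2}
[1] R3 @ {0↦2, 1↦3}  ⇒  4 nodes, 3 edges  {0-p->1 2-p->3 3-q->2}
[2] R3 @ {0↦3, 1↦2}  ⇒  4 nodes, 1 edges  {0-p->1}
normal form: no rule applies after step 2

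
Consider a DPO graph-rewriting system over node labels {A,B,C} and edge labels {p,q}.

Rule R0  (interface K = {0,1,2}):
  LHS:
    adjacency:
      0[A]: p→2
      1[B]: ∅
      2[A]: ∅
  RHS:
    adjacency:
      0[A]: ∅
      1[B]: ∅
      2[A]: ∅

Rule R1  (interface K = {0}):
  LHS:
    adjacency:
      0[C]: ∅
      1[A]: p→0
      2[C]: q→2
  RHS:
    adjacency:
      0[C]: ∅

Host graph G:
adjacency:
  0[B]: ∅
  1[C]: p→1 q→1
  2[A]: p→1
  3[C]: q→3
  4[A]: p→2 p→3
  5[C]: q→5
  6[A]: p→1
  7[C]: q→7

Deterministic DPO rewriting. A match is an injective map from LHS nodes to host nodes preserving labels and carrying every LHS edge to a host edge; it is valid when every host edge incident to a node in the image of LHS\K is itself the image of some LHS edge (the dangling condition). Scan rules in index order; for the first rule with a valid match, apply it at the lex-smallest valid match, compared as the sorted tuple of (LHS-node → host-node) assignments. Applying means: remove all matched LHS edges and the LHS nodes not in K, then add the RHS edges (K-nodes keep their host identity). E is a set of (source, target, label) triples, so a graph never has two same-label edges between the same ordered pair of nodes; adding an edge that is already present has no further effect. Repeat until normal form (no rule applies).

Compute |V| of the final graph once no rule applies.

Answer: 4

Rewrite trace:
[0] host  ⇒  8 nodes, 9 edges  {1-p->1 1-q->1 2-p->1 3-q->3 4-p->2 4-p->3 5-q->5 6-p->1 7-q->7}
[1] R0 @ {0↦4, 1↦0, 2↦2}  ⇒  8 nodes, 8 edges  {1-p->1 1-q->1 2-p->1 3-q->3 4-p->3 5-q->5 6-p->1 7-q->7}
[2] R1 @ {0↦1, 1↦2, 2↦5}  ⇒  6 nodes, 6 edges  {1-p->1 1-q->1 3-q->3 4-p->3 6-p->1 7-q->7}
[3] R1 @ {0↦1, 1↦6, 2↦7}  ⇒  4 nodes, 4 edges  {1-p->1 1-q->1 3-q->3 4-p->3}
halt: no rule applies after step 3
NF nodes: {0:B, 1:C, 3:C, 4:A}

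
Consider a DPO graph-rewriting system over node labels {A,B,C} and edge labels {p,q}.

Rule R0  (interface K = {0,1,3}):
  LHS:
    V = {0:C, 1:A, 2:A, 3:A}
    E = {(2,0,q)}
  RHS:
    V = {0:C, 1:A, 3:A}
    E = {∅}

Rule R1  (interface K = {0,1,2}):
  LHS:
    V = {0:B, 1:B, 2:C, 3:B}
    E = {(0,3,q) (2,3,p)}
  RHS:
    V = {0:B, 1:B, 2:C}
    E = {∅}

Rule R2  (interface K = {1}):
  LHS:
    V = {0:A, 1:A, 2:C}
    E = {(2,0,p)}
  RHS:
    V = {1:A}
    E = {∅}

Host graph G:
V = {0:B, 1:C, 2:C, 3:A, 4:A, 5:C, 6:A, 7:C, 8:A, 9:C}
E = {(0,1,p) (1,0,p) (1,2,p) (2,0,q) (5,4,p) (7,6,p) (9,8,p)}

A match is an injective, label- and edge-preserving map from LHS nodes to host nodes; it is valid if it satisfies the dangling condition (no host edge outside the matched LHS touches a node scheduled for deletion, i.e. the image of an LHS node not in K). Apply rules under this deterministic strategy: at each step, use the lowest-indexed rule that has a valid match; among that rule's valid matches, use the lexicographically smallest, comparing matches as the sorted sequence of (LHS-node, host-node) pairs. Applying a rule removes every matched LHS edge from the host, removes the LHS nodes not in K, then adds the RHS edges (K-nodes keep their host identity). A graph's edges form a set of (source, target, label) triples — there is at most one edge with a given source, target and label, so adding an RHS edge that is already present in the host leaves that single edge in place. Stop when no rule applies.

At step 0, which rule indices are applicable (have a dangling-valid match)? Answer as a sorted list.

Answer: [R2]

Steps:
R0: no valid match — LHS pattern not found
R1: no valid match — LHS pattern not found
R2: 9 valid matches — {0↦4, 1↦3, 2↦5}, {0↦4, 1↦6, 2↦5}, {0↦4, 1↦8, 2↦5} (+6 more)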